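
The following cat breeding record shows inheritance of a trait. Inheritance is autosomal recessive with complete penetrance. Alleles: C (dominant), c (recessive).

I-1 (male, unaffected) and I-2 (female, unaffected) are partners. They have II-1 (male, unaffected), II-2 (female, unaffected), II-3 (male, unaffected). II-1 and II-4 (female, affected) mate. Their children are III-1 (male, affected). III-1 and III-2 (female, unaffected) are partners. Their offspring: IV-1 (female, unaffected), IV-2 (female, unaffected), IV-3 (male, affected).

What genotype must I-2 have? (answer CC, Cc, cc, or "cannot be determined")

I-2's phenotype allows CC or Cc, and no parent or child forces a single allele at both positions; consistent genotype assignments exist with I-2 as CC or Cc.

cannot be determined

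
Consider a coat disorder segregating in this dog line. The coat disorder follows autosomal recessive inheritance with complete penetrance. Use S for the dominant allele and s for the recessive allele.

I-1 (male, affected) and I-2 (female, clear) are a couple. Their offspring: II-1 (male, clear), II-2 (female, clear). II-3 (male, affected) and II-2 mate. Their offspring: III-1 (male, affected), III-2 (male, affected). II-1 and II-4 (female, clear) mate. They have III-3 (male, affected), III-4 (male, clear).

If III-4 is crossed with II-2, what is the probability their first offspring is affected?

1/6

II-1 is clear so carries S and received s from I-1 (ss), so II-1 is Ss.
II-4 is clear so carries S and passed s to III-3 (ss), so II-4 is Ss.
III-4 is a clear offspring of II-1 (Ss) × II-4 (Ss), whose cross gives 1/4 SS : 1/2 Ss : 1/4 ss; conditioning on being clear, III-4 is SS with probability 1/3, Ss with probability 2/3.
II-2 is clear so carries S and received s from I-1 (ss), so II-2 is Ss.
Summing over parental genotype combinations, P(offspring is affected) = 2/3·1/4 = 1/6.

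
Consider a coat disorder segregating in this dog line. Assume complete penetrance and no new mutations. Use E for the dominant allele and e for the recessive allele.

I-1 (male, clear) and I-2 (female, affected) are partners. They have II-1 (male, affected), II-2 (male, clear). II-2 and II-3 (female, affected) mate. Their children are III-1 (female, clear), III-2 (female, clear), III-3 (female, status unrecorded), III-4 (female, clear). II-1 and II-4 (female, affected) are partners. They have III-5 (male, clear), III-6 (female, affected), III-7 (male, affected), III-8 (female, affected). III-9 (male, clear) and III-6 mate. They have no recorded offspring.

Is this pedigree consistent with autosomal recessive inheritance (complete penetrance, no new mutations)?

No

Under autosomal recessive, III-5 (clear, male) cannot arise from II-1 (affected) × II-4 (affected).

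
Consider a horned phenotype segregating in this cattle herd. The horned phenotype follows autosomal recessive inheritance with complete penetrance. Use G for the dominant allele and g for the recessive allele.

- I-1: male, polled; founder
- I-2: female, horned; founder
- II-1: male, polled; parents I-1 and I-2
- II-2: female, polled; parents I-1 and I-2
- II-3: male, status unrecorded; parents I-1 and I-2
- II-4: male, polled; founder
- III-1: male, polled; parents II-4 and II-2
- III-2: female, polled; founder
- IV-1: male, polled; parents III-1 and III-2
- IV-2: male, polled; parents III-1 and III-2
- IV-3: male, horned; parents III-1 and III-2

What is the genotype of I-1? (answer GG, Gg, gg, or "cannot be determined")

I-1's phenotype allows GG or Gg, and no parent or child forces a single allele at both positions; consistent genotype assignments exist with I-1 as GG or Gg.

cannot be determined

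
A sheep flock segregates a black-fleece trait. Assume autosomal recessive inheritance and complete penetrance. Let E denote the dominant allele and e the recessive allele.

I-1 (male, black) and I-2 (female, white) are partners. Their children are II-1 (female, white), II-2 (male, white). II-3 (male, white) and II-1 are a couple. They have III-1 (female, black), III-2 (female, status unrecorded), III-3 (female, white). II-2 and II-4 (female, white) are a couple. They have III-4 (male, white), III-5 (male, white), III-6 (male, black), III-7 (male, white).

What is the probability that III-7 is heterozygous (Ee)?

2/3

II-2 is white so carries E and received e from I-1 (ee), so II-2 is Ee.
II-4 is white so carries E and passed e to III-6 (ee), so II-4 is Ee.
Their cross gives offspring ratios 1/4 EE : 1/2 Ee : 1/4 ee. Conditioning on III-7 being white, P(Ee) = 1/2 / 3/4 = 2/3.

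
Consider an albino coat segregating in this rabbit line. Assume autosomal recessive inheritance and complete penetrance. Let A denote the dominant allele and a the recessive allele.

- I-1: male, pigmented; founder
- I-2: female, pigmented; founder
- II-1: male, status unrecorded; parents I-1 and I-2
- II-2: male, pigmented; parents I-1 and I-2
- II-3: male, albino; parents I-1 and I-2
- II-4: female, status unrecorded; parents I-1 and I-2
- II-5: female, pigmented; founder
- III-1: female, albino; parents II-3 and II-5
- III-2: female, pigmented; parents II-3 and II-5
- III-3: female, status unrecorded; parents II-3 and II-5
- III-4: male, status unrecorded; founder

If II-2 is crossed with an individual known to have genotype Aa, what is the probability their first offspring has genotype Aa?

1/2

I-1 is pigmented so carries A and passed a to II-3 (aa), so I-1 is Aa.
I-2 is pigmented so carries A and passed a to II-3 (aa), so I-2 is Aa.
II-2 is a pigmented offspring of I-1 (Aa) × I-2 (Aa), whose cross gives 1/4 AA : 1/2 Aa : 1/4 aa; conditioning on being pigmented, II-2 is AA with probability 1/3, Aa with probability 2/3.
Summing over parental genotype combinations, P(offspring has genotype Aa) = 1/3·1/2 + 2/3·1/2 = 1/2.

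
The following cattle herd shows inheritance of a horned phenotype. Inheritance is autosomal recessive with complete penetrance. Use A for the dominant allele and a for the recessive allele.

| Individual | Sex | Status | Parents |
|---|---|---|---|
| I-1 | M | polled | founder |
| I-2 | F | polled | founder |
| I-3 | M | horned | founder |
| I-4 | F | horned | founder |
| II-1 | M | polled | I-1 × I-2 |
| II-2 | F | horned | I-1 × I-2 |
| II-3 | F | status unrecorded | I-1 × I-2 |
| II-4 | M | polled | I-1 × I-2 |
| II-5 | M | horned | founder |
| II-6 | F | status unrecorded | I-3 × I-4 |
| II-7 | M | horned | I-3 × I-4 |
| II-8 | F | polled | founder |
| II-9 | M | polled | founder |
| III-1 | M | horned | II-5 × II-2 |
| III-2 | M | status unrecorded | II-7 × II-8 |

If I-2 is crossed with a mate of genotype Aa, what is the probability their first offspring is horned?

I-2 is polled so carries A and passed a to II-2 (aa), so I-2 is Aa.
The cross gives 1/4 AA : 1/2 Aa : 1/4 aa, so P(offspring is horned) = 1/4.

1/4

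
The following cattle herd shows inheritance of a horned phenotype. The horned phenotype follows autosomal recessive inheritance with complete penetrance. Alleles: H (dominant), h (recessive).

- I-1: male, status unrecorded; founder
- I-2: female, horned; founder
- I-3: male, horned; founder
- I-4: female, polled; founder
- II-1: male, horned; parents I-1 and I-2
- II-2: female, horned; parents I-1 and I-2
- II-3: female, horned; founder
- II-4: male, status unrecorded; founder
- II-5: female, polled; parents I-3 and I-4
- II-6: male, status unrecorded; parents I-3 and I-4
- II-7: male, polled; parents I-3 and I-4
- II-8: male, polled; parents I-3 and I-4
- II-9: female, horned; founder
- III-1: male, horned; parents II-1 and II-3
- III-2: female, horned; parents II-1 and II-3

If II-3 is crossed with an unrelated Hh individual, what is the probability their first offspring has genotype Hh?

1/2

II-3 is horned, so II-3 is hh.
The cross gives 1/2 Hh : 1/2 hh, so P(offspring has genotype Hh) = 1/2.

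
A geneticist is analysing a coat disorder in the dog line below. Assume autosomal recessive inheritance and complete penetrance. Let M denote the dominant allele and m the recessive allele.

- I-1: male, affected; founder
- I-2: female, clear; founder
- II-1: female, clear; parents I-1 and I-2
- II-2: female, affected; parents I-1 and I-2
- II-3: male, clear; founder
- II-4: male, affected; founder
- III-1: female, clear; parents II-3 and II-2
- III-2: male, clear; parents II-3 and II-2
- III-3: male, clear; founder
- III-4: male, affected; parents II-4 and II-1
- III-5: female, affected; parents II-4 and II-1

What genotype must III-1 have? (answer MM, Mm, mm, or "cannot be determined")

From phenotype alone, III-1 is MM or Mm.
III-1 is clear so carries M and received m from II-2 (mm), so III-1 is Mm.

Mm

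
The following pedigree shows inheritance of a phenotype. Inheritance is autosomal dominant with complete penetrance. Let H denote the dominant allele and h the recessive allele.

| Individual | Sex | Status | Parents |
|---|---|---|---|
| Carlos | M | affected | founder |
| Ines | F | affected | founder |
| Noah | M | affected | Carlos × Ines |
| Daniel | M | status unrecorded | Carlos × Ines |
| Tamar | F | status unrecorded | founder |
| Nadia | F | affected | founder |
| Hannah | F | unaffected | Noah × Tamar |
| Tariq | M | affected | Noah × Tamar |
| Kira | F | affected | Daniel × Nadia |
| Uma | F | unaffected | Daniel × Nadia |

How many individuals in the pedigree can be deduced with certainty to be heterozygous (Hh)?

Obligate heterozygotes: Noah is affected so carries H and passed h to Hannah (hh), so Noah is Hh; Nadia is affected so carries H and passed h to Uma (hh), so Nadia is Hh.
Every other individual is either homozygous by phenotype or has at least one consistent homozygous assignment, so the count is 2.

2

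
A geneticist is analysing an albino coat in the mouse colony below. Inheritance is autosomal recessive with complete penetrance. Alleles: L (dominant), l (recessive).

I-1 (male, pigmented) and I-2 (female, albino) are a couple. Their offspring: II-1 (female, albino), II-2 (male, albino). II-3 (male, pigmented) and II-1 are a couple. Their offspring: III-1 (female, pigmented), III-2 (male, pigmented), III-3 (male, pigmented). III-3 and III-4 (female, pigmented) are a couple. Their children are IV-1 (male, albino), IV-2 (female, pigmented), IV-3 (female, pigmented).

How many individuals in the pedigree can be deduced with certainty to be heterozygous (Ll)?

Obligate heterozygotes: I-1 is pigmented so carries L and passed l to II-1 (ll), so I-1 is Ll; III-1 is pigmented so carries L and received l from II-1 (ll), so III-1 is Ll; III-2 is pigmented so carries L and received l from II-1 (ll), so III-2 is Ll; III-3 is pigmented so carries L and received l from II-1 (ll), so III-3 is Ll; III-4 is pigmented so carries L and passed l to IV-1 (ll), so III-4 is Ll.
Every other individual is either homozygous by phenotype or has at least one consistent homozygous assignment, so the count is 5.

5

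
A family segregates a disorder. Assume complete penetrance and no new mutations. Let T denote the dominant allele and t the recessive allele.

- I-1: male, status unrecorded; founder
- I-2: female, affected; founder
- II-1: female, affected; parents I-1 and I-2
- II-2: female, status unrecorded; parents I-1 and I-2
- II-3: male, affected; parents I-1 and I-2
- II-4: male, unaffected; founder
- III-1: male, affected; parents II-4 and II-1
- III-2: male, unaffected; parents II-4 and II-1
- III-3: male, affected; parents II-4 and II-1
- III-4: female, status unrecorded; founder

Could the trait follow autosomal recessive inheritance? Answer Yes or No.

A consistent assignment under autosomal recessive exists: I-1 Tt, I-2 tt, II-1 tt, II-2 Tt, II-3 tt, II-4 Tt, III-1 tt, III-2 Tt, III-3 tt, III-4 TT.
In this assignment every recorded phenotype matches its genotype and every non-founder's genotype is obtainable from its parents' genotypes, so the pedigree is consistent.

Yes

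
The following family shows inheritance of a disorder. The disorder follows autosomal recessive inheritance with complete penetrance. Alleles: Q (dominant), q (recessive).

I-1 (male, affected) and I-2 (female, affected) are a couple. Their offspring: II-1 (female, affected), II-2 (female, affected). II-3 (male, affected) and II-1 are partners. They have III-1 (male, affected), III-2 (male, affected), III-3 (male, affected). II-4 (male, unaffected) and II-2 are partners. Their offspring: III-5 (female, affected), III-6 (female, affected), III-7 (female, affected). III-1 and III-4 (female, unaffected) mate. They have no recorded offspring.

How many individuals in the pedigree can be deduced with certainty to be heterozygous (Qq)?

1

Obligate heterozygotes: II-4 is unaffected so carries Q and passed q to III-5 (qq), so II-4 is Qq.
Every other individual is either homozygous by phenotype or has at least one consistent homozygous assignment, so the count is 1.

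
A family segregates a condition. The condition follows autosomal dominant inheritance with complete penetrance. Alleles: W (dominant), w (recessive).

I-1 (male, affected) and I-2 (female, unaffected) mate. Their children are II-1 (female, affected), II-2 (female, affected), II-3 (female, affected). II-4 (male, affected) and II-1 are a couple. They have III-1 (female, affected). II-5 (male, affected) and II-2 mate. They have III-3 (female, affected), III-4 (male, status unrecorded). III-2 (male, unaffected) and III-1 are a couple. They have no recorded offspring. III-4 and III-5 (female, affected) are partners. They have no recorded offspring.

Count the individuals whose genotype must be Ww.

3

Obligate heterozygotes: II-1 is affected so carries W and received w from I-2 (ww), so II-1 is Ww; II-2 is affected so carries W and received w from I-2 (ww), so II-2 is Ww; II-3 is affected so carries W and received w from I-2 (ww), so II-3 is Ww.
Every other individual is either homozygous by phenotype or has at least one consistent homozygous assignment, so the count is 3.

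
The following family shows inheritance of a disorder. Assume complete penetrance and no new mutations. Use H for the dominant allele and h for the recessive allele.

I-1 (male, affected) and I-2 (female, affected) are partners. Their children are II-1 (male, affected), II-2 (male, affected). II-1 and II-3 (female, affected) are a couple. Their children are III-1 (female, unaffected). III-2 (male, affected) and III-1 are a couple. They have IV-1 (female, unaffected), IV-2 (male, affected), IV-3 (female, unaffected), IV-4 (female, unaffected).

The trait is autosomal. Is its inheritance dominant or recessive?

dominant

II-1 and II-3 are both affected yet have an unaffected child III-1. Under a recessive model two affected parents are homozygous and every child would be affected, so the trait cannot be recessive.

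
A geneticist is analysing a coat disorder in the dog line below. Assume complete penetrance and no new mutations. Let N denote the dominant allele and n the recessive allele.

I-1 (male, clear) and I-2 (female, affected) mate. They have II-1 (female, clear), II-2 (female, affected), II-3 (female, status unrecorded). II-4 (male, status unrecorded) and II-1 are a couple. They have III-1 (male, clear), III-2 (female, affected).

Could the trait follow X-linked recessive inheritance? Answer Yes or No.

Under X-linked recessive, II-2 (affected, female) cannot arise from I-1 (clear) × I-2 (affected).

No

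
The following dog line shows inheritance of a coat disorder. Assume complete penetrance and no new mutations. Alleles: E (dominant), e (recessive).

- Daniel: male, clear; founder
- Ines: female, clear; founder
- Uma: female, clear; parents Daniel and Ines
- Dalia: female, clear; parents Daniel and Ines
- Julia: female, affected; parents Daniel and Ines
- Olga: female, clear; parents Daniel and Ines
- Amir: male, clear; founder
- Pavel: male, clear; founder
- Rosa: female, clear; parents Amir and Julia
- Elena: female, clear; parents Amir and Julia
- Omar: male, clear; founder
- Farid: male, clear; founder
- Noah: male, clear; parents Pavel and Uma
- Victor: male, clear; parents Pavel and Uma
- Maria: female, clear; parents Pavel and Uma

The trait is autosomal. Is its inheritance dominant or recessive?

Daniel and Ines are both clear yet have an affected child Julia. Under dominance, an affected child requires at least one affected parent, so the trait cannot be dominant.

recessive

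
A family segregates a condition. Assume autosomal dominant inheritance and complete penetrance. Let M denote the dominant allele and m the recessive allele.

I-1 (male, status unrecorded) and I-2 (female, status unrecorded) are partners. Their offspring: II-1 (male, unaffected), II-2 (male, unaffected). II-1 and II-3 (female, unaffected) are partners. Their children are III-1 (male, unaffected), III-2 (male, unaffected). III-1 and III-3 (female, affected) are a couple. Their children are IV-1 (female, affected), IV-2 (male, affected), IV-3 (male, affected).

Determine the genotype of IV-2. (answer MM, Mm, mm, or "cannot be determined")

Mm

From phenotype alone, IV-2 is MM or Mm.
IV-2 is affected so carries M and received m from III-1 (mm), so IV-2 is Mm.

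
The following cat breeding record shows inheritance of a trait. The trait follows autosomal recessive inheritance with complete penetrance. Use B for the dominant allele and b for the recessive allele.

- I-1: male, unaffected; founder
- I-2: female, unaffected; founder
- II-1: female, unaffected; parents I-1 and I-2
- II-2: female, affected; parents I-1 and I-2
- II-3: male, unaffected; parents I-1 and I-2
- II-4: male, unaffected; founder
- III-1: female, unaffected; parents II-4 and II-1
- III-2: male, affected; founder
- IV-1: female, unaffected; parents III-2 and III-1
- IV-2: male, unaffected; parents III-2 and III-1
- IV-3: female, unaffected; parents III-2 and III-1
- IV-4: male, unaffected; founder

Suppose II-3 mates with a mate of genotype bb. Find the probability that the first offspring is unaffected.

I-1 is unaffected so carries B and passed b to II-2 (bb), so I-1 is Bb.
I-2 is unaffected so carries B and passed b to II-2 (bb), so I-2 is Bb.
II-3 is an unaffected offspring of I-1 (Bb) × I-2 (Bb), whose cross gives 1/4 BB : 1/2 Bb : 1/4 bb; conditioning on being unaffected, II-3 is BB with probability 1/3, Bb with probability 2/3.
Summing over parental genotype combinations, P(offspring is unaffected) = 1/3·1 + 2/3·1/2 = 2/3.

2/3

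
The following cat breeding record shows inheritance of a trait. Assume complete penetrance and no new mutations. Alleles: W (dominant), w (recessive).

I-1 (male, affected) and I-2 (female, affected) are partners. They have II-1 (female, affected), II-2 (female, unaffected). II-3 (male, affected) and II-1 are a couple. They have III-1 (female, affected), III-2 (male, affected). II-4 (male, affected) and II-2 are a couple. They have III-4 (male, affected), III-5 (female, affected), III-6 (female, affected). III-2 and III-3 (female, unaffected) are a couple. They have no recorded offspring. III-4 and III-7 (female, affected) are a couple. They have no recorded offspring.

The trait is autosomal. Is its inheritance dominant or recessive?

dominant

I-1 and I-2 are both affected yet have an unaffected child II-2. Under a recessive model two affected parents are homozygous and every child would be affected, so the trait cannot be recessive.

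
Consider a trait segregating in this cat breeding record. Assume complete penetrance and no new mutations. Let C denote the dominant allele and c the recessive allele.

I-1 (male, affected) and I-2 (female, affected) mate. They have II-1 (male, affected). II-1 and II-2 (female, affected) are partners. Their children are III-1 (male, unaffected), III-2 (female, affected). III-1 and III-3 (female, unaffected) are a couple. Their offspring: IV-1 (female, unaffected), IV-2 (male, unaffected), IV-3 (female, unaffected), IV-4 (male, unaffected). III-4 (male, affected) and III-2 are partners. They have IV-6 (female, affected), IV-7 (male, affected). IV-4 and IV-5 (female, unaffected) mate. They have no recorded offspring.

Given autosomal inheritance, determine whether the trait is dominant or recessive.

II-1 and II-2 are both affected yet have an unaffected child III-1. Under a recessive model two affected parents are homozygous and every child would be affected, so the trait cannot be recessive.

dominant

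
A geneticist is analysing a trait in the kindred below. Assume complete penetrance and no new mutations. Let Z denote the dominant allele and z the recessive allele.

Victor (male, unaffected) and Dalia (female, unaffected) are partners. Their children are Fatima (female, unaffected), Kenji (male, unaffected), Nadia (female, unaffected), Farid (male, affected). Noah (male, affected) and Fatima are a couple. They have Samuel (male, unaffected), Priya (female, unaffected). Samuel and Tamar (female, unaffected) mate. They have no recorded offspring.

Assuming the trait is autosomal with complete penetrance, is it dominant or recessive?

recessive

Victor and Dalia are both unaffected yet have an affected child Farid. Under dominance, an affected child requires at least one affected parent, so the trait cannot be dominant.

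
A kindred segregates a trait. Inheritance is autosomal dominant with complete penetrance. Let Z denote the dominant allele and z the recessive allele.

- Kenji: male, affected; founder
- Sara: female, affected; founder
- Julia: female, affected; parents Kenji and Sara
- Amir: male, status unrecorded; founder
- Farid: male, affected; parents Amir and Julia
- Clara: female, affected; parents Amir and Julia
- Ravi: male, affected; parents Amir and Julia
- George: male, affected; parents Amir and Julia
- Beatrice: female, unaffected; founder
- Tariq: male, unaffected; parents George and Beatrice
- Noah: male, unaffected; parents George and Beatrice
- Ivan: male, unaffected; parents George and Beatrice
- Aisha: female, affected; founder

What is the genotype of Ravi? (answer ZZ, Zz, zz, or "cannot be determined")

Ravi's phenotype allows ZZ or Zz, and no parent or child forces a single allele at both positions; consistent genotype assignments exist with Ravi as ZZ or Zz.

cannot be determined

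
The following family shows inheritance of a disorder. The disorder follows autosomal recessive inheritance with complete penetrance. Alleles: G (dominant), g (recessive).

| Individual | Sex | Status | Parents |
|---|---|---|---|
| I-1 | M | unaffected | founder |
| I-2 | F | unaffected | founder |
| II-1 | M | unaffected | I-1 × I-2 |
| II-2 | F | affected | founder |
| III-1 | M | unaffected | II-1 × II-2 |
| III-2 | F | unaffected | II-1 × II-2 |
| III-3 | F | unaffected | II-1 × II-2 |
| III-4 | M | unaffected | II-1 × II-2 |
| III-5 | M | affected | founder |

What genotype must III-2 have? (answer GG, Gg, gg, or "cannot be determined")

From phenotype alone, III-2 is GG or Gg.
III-2 is unaffected so carries G and received g from II-2 (gg), so III-2 is Gg.

Gg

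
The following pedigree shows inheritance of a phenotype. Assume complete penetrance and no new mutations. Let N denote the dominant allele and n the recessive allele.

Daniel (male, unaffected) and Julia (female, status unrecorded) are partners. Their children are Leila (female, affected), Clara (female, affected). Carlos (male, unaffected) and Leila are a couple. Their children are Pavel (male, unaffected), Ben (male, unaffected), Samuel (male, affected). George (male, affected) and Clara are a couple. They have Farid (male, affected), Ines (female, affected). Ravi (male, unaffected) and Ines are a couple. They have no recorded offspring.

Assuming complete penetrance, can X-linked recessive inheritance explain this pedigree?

No

Under X-linked recessive, Leila (affected, female) cannot arise from Daniel (unaffected) × Julia (unrecorded).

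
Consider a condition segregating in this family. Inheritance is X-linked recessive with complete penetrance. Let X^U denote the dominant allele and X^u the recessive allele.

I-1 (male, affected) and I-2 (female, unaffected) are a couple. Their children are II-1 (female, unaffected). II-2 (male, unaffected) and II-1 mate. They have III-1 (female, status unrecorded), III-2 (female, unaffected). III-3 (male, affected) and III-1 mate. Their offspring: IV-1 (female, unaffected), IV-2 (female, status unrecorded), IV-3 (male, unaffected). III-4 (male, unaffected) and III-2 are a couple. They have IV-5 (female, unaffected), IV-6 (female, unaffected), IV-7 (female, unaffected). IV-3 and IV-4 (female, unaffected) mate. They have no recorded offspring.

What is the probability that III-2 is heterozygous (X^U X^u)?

II-2 is unaffected, so II-2 is X^U Y.
II-1 is unaffected so carries U and received u from I-1 (X^u Y), so II-1 is X^U X^u.
Their cross gives offspring ratios 1/2 X^U X^U : 1/2 X^U X^u. Conditioning on III-2 being unaffected, P(X^U X^u) = 1/2 / 1 = 1/2 before taking III-2's own offspring into account.
III-4 is unaffected, so III-4 is X^U Y.
III-2's offspring (IV-5, IV-6, IV-7) would show their recorded status with the same probability whether III-2 is X^U X^u or X^U X^U, so they carry no information and P(X^U X^u) = 1/2.

1/2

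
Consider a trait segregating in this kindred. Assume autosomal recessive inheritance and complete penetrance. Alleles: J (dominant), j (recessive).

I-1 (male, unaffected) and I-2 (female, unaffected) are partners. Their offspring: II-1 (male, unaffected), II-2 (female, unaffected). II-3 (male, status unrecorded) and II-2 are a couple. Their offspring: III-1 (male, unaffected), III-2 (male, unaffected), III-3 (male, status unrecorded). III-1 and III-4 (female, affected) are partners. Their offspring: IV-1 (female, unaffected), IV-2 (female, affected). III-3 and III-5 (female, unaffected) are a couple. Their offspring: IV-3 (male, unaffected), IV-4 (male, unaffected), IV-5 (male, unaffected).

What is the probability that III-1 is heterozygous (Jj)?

III-1 is unaffected so carries J and passed j to IV-2 (jj), so III-1 is Jj, giving P(Jj) = 1.

1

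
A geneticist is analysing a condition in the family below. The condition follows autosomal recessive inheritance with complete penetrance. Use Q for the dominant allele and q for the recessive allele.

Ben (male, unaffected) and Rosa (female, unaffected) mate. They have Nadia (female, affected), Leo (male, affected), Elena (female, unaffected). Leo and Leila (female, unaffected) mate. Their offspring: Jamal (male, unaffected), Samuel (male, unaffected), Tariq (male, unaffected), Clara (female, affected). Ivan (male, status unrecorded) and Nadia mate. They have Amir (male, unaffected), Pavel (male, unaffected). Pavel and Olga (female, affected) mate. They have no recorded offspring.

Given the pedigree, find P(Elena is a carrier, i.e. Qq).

2/3

Ben is unaffected so carries Q and passed q to Nadia (qq), so Ben is Qq.
Rosa is unaffected so carries Q and passed q to Nadia (qq), so Rosa is Qq.
Their cross gives offspring ratios 1/4 QQ : 1/2 Qq : 1/4 qq. Conditioning on Elena being unaffected, P(Qq) = 1/2 / 3/4 = 2/3.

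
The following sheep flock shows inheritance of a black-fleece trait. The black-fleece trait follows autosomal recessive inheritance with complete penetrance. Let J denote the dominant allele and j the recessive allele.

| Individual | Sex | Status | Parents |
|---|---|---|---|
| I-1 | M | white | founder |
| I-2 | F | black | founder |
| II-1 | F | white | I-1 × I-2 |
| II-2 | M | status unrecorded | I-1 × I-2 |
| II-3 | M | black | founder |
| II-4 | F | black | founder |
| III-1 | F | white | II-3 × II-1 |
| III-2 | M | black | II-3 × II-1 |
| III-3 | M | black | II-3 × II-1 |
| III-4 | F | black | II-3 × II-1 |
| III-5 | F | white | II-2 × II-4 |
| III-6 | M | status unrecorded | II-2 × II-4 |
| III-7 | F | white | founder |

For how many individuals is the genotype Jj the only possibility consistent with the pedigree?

4

Obligate heterozygotes: II-1 is white so carries J and received j from I-2 (jj), so II-1 is Jj; II-2 passed J to III-5 (Jj, whose j came from II-4) and received j from I-2 (jj), so II-2 is Jj; III-1 is white so carries J and received j from II-3 (jj), so III-1 is Jj; III-5 is white so carries J and received j from II-4 (jj), so III-5 is Jj.
Every other individual is either homozygous by phenotype or has at least one consistent homozygous assignment, so the count is 4.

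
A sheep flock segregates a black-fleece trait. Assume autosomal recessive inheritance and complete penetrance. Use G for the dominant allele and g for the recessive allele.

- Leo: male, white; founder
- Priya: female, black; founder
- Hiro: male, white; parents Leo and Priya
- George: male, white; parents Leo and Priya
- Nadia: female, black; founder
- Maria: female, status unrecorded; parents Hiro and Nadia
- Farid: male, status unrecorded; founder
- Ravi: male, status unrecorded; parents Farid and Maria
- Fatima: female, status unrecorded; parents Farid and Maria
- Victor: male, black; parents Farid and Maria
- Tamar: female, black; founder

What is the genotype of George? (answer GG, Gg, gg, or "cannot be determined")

From phenotype alone, George is GG or Gg.
George is white so carries G and received g from Priya (gg), so George is Gg.

Gg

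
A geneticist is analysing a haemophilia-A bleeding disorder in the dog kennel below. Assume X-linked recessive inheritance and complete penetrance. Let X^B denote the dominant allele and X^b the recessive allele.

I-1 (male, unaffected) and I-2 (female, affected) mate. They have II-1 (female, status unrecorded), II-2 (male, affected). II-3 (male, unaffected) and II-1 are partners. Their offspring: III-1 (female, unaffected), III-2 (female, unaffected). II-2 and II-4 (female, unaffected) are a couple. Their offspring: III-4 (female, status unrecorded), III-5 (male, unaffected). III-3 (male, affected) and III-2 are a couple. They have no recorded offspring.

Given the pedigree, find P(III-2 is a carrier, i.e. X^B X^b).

II-3 is unaffected, so II-3 is X^B Y.
II-1 received B from I-1 (X^B Y) and received b from I-2 (X^b X^b), so II-1 is X^B X^b.
Their cross gives offspring ratios 1/2 X^B X^B : 1/2 X^B X^b. Conditioning on III-2 being unaffected, P(X^B X^b) = 1/2 / 1 = 1/2.

1/2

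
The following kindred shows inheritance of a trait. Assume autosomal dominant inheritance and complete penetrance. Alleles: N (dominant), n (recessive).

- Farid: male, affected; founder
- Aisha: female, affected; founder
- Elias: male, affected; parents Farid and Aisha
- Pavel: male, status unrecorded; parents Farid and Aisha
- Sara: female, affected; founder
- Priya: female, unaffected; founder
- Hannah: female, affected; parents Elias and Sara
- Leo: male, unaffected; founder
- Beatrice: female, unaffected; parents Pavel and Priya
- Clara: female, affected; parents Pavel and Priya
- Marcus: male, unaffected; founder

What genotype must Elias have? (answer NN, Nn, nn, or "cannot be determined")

Elias's phenotype allows NN or Nn, and no parent or child forces a single allele at both positions; consistent genotype assignments exist with Elias as NN or Nn.

cannot be determined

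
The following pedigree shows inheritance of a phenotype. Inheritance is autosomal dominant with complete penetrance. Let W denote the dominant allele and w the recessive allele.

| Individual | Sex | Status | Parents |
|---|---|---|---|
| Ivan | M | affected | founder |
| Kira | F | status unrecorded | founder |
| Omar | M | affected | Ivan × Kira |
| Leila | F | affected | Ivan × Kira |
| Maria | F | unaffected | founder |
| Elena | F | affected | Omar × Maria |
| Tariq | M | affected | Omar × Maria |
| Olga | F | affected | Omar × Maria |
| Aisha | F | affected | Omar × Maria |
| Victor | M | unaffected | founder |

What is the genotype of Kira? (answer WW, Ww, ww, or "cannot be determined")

cannot be determined

Kira's phenotype is unrecorded, and no parent or child forces a single allele at both positions; consistent genotype assignments exist with Kira as WW or Ww or ww.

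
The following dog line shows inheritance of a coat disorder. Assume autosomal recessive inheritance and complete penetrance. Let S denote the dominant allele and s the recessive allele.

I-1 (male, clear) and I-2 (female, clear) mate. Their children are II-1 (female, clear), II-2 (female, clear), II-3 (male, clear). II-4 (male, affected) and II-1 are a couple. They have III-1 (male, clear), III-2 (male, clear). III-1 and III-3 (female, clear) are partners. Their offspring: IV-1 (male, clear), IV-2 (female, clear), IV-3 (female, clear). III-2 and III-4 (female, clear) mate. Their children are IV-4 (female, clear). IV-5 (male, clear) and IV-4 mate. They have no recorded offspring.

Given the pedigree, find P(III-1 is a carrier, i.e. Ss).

III-1 is clear so carries S and received s from II-4 (ss), so III-1 is Ss, giving P(Ss) = 1.

1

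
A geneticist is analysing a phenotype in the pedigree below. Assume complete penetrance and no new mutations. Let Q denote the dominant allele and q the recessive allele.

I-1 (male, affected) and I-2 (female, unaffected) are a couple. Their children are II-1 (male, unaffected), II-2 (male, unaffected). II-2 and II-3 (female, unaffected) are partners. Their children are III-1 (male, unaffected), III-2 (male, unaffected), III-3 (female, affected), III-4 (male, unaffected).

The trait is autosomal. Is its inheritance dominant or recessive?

recessive

II-2 and II-3 are both unaffected yet have an affected child III-3. Under dominance, an affected child requires at least one affected parent, so the trait cannot be dominant.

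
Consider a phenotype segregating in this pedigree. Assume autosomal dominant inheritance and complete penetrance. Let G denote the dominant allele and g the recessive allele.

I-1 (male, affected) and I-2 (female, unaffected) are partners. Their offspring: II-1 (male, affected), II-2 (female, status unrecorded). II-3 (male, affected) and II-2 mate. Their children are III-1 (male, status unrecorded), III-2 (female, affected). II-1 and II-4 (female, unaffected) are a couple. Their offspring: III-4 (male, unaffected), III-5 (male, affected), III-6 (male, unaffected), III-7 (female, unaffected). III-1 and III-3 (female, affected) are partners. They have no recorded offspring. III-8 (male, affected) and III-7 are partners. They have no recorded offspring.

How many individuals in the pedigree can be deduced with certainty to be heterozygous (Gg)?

2

Obligate heterozygotes: II-1 is affected so carries G and received g from I-2 (gg), so II-1 is Gg; III-5 is affected so carries G and received g from II-4 (gg), so III-5 is Gg.
Every other individual is either homozygous by phenotype or has at least one consistent homozygous assignment, so the count is 2.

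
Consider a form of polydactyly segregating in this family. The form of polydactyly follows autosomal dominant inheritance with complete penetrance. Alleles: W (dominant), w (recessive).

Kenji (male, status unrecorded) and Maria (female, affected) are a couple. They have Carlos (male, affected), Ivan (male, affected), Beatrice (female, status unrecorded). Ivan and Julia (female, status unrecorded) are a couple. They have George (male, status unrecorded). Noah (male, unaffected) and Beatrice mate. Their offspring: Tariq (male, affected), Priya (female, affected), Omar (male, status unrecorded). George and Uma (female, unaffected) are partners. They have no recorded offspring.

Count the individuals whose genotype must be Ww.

2

Obligate heterozygotes: Tariq is affected so carries W and received w from Noah (ww), so Tariq is Ww; Priya is affected so carries W and received w from Noah (ww), so Priya is Ww.
Every other individual is either homozygous by phenotype or has at least one consistent homozygous assignment, so the count is 2.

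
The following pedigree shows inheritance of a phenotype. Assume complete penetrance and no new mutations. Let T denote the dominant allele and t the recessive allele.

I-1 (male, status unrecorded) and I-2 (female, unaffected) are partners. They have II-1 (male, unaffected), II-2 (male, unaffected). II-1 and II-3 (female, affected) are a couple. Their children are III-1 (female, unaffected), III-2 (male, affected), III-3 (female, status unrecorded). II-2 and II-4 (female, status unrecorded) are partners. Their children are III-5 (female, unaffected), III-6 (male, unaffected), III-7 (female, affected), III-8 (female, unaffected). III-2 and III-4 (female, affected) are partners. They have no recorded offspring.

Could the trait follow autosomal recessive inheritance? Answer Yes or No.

A consistent assignment under autosomal recessive exists: I-1 TT, I-2 Tt, II-1 Tt, II-2 Tt, II-3 tt, II-4 Tt, III-1 Tt, III-2 tt, III-3 Tt, III-4 tt, III-5 TT, III-6 TT, III-7 tt, III-8 TT.
In this assignment every recorded phenotype matches its genotype and every non-founder's genotype is obtainable from its parents' genotypes, so the pedigree is consistent.

Yes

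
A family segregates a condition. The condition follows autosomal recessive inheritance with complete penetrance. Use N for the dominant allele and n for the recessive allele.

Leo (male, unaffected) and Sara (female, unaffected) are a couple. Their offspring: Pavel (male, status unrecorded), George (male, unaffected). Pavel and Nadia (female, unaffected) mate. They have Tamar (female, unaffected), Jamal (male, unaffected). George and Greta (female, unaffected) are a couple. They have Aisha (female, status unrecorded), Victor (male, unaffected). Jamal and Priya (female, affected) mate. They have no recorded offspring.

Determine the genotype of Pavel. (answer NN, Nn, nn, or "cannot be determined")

cannot be determined

Pavel's phenotype is unrecorded, and no parent or child forces a single allele at both positions; consistent genotype assignments exist with Pavel as NN or Nn or nn.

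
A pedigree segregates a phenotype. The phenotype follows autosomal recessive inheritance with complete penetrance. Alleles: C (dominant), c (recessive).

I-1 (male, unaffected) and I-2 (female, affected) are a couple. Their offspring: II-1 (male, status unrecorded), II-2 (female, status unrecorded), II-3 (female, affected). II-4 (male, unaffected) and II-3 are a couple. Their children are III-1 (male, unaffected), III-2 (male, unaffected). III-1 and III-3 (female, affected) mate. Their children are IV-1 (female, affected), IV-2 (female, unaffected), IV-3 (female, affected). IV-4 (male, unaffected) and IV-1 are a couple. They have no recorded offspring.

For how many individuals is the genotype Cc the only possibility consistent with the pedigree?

Obligate heterozygotes: I-1 is unaffected so carries C and passed c to II-3 (cc), so I-1 is Cc; III-1 is unaffected so carries C and received c from II-3 (cc), so III-1 is Cc; III-2 is unaffected so carries C and received c from II-3 (cc), so III-2 is Cc; IV-2 is unaffected so carries C and received c from III-3 (cc), so IV-2 is Cc.
Every other individual is either homozygous by phenotype or has at least one consistent homozygous assignment, so the count is 4.

4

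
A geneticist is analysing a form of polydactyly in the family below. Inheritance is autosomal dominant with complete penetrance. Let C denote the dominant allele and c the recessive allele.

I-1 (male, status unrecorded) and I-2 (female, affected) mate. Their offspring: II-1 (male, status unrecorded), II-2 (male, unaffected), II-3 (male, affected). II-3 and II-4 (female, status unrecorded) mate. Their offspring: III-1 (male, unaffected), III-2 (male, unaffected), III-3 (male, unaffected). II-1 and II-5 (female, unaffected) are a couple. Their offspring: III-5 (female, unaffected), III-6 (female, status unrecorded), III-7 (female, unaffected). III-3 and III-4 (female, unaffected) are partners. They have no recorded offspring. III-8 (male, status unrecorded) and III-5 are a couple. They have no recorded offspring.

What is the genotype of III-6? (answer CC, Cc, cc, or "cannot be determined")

cannot be determined

III-6's phenotype is unrecorded, and no parent or child forces a single allele at both positions; consistent genotype assignments exist with III-6 as Cc or cc.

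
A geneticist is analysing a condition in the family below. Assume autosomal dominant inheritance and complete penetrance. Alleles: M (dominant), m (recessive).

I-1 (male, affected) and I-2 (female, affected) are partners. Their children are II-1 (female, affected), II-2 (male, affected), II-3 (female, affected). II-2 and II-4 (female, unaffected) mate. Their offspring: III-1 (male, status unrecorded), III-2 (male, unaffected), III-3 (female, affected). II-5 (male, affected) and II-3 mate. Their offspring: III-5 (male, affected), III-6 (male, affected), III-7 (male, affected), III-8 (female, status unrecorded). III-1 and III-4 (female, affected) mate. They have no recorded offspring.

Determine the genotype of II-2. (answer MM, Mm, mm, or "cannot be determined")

Mm

From phenotype alone, II-2 is MM or Mm.
II-2 is affected so carries M and passed m to III-2 (mm), so II-2 is Mm.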